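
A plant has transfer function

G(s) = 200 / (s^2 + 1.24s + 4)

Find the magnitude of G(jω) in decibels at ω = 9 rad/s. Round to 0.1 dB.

At s = jω = j9:
quadratic: (j9)² + 1.24·j9 + 4 = -77 + j11.16 → |·| ≈ 77.805, ∠ ≈ 171.75°
|G| = 200 / 77.805 ≈ 2.5705
Gain = 20 log₁₀(2.5705) ≈ 8.20 dB

8.2 dB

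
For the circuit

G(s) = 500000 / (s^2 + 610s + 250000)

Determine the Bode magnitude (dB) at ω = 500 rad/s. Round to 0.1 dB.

4.3 dB

At s = jω = j500:
quadratic: (j500)² + 610·j500 + 250000 = 0 + j305000 → |·| ≈ 3.05e+05, ∠ ≈ 90.00°
|G| = 500000 / 3.05e+05 ≈ 1.6393
Gain = 20 log₁₀(1.6393) ≈ 4.29 dB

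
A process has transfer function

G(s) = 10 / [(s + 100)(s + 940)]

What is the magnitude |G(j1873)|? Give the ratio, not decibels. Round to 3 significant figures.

2.54e-06

At s = jω = j1873:
pole (s+100): 100 + j1873 → |·| = √(100²+1873²) = √3518129 ≈ 1875.7, ∠ = arctan(1873/100) ≈ 86.94°
pole (s+940): 940 + j1873 → |·| = √(940²+1873²) = √4391729 ≈ 2095.6, ∠ = arctan(1873/940) ≈ 63.35°
|G| = 10 / 3.9307e+06 ≈ 2.5441e-06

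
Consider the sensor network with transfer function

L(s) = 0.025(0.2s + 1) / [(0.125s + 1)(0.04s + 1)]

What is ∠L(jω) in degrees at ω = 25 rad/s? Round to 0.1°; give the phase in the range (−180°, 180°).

At ω = 25 rad/s:
zero (1 + j25·0.2) = 1 + j5 → |·| ≈ 5.099, ∠ ≈ 78.69°
pole (1 + j25·0.125) = 1 + j3.125 → |·| ≈ 3.2811, ∠ ≈ 72.26°
pole (1 + j25·0.04) = 1 + j1 → |·| ≈ 1.4142, ∠ ≈ 45.00°
∠L = (78.69°) − (72.26° + 45.00°) = -38.57°

-38.6°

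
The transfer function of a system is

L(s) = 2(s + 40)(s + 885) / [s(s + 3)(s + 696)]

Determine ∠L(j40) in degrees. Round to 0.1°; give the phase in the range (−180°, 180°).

-131.4°

At s = jω = j40:
zero (s+40): 40 + j40 → |·| = √(40²+40²) = √3200 ≈ 56.569, ∠ = arctan(40/40) ≈ 45.00°
zero (s+885): 885 + j40 → |·| = √(885²+40²) = √784825 ≈ 885.9, ∠ = arctan(40/885) ≈ 2.59°
pole (s+3): 3 + j40 → |·| = √(3²+40²) = √1609 ≈ 40.112, ∠ = arctan(40/3) ≈ 85.71°
pole (s+696): 696 + j40 → |·| = √(696²+40²) = √486016 ≈ 697.15, ∠ = arctan(40/696) ≈ 3.29°
pole at origin: |s| = 40, ∠ = 90.00° (in denominator)
∠L = 47.59° − 179.00° = -131.41°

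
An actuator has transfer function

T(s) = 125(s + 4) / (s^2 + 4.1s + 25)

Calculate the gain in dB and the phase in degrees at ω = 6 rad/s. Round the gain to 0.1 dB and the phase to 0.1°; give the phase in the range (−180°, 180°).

30.5 dB, -57.8°

At s = jω = j6:
zero (s+4): 4 + j6 → |·| = √(4²+6²) = √52 ≈ 7.2111, ∠ = arctan(6/4) ≈ 56.31°
quadratic: (j6)² + 4.1·j6 + 25 = -11 + j24.6 → |·| ≈ 26.947, ∠ ≈ 114.09°
|T| = 125 · 7.2111 / 26.947 ≈ 33.45
Gain = 20 log₁₀(33.45) ≈ 30.49 dB
∠T = 56.31° − 114.09° = -57.78°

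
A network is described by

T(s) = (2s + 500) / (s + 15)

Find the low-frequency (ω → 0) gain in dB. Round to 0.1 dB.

30.5 dB

T(0) = 500 / 15 ≈ 33.333
20 log₁₀(33.333) ≈ 30.46 dB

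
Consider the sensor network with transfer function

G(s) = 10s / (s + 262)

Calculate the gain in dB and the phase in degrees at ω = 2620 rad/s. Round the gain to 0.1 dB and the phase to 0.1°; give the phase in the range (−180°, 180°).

20.0 dB, 5.7°

At s = jω = j2620:
zero at origin: s = j2620 → |·| = 2620, ∠ = 90.00°
pole (s+262): 262 + j2620 → |·| = √(262²+2620²) = √6933044 ≈ 2633.1, ∠ = arctan(2620/262) ≈ 84.29°
|G| = 10 · 2620 / 2633.1 ≈ 9.9502
Gain = 20 log₁₀(9.9502) ≈ 19.96 dB
∠G = 90.00° − 84.29° = 5.71°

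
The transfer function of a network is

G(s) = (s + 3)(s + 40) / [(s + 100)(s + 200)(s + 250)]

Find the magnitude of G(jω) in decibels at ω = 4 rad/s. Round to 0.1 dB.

At s = jω = j4:
zero (s+3): 3 + j4 → |·| = √(3²+4²) = √25 ≈ 5, ∠ = arctan(4/3) ≈ 53.13°
zero (s+40): 40 + j4 → |·| = √(40²+4²) = √1616 ≈ 40.2, ∠ = arctan(4/40) ≈ 5.71°
pole (s+100): 100 + j4 → |·| = √(100²+4²) = √10016 ≈ 100.08, ∠ = arctan(4/100) ≈ 2.29°
pole (s+200): 200 + j4 → |·| = √(200²+4²) = √40016 ≈ 200.04, ∠ = arctan(4/200) ≈ 1.15°
pole (s+250): 250 + j4 → |·| = √(250²+4²) = √62516 ≈ 250.03, ∠ = arctan(4/250) ≈ 0.92°
|G| = 1 · 201 / 5.0056e+06 ≈ 4.0155e-05
Gain = 20 log₁₀(4.0155e-05) ≈ -87.93 dB

-87.9 dB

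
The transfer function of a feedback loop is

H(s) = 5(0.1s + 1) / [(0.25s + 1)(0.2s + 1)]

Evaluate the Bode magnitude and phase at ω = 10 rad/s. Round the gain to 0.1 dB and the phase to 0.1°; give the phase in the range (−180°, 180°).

1.4 dB, -86.6°

At ω = 10 rad/s:
zero (1 + j10·0.1) = 1 + j1 → |·| ≈ 1.4142, ∠ ≈ 45.00°
pole (1 + j10·0.25) = 1 + j2.5 → |·| ≈ 2.6926, ∠ ≈ 68.20°
pole (1 + j10·0.2) = 1 + j2 → |·| ≈ 2.2361, ∠ ≈ 63.43°
|H| = 5 · 1.4142 / (2.6926 · 2.2361) ≈ 1.1744
Gain = 20 log₁₀(1.1744) ≈ 1.40 dB
∠H = (45.00°) − (68.20° + 63.43°) = -86.63°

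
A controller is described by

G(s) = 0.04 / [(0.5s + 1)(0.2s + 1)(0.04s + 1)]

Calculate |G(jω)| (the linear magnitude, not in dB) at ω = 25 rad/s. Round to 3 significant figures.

0.000442

At ω = 25 rad/s:
pole (1 + j25·0.5) = 1 + j12.5 → |·| ≈ 12.54, ∠ ≈ 85.43°
pole (1 + j25·0.2) = 1 + j5 → |·| ≈ 5.099, ∠ ≈ 78.69°
pole (1 + j25·0.04) = 1 + j1 → |·| ≈ 1.4142, ∠ ≈ 45.00°
|G| = 0.04 · 1 / (12.54 · 5.099 · 1.4142) ≈ 0.00044235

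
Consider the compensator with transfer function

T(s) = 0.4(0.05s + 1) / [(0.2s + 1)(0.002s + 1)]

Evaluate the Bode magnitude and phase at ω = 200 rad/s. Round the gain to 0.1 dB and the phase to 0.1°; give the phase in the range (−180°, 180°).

-20.6 dB, -26.1°

At ω = 200 rad/s:
zero (1 + j200·0.05) = 1 + j10 → |·| ≈ 10.05, ∠ ≈ 84.29°
pole (1 + j200·0.2) = 1 + j40 → |·| ≈ 40.012, ∠ ≈ 88.57°
pole (1 + j200·0.002) = 1 + j0.4 → |·| ≈ 1.077, ∠ ≈ 21.80°
|T| = 0.4 · 10.05 / (40.012 · 1.077) ≈ 0.093287
Gain = 20 log₁₀(0.093287) ≈ -20.60 dB
∠T = (84.29°) − (88.57° + 21.80°) = -26.08°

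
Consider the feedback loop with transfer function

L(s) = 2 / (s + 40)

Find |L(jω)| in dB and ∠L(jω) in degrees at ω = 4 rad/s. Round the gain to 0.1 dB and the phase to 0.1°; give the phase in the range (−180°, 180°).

At s = jω = j4:
pole (s+40): 40 + j4 → |·| = √(40²+4²) = √1616 ≈ 40.2, ∠ = arctan(4/40) ≈ 5.71°
|L| = 2 / 40.2 ≈ 0.049751
Gain = 20 log₁₀(0.049751) ≈ -26.06 dB
∠L = 0.00° − 5.71° = -5.71°

-26.1 dB, -5.7°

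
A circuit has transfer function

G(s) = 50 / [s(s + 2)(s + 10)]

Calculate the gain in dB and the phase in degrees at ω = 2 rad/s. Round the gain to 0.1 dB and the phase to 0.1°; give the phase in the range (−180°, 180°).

At s = jω = j2:
pole (s+2): 2 + j2 → |·| = √(2²+2²) = √8 ≈ 2.8284, ∠ = arctan(2/2) ≈ 45.00°
pole (s+10): 10 + j2 → |·| = √(10²+2²) = √104 ≈ 10.198, ∠ = arctan(2/10) ≈ 11.31°
pole at origin: |s| = 2, ∠ = 90.00° (in denominator)
|G| = 50 / 57.688 ≈ 0.86673
Gain = 20 log₁₀(0.86673) ≈ -1.24 dB
∠G = 0.00° − 146.31° = -146.31°

-1.2 dB, -146.3°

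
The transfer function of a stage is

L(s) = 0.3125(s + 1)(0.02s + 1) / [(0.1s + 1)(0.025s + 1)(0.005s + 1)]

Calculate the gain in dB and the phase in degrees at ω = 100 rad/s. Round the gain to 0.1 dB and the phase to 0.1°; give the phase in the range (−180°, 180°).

7.3 dB, -26.2°

At ω = 100 rad/s:
zero (1 + j100·1) = 1 + j100 → |·| ≈ 100, ∠ ≈ 89.43°
zero (1 + j100·0.02) = 1 + j2 → |·| ≈ 2.2361, ∠ ≈ 63.43°
pole (1 + j100·0.1) = 1 + j10 → |·| ≈ 10.05, ∠ ≈ 84.29°
pole (1 + j100·0.025) = 1 + j2.5 → |·| ≈ 2.6926, ∠ ≈ 68.20°
pole (1 + j100·0.005) = 1 + j0.5 → |·| ≈ 1.118, ∠ ≈ 26.57°
|L| = 0.3125 · 100 · 2.2361 / (10.05 · 2.6926 · 1.118) ≈ 2.3097
Gain = 20 log₁₀(2.3097) ≈ 7.27 dB
∠L = (89.43° + 63.43°) − (84.29° + 68.20° + 26.57°) = -26.20°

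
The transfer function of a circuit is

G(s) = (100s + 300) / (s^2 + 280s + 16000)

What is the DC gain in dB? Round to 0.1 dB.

-34.5 dB

G(0) = 300 / 16000 = 0.01875
20 log₁₀(0.01875) ≈ -34.54 dB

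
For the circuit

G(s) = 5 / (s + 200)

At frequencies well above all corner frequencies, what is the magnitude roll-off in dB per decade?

-20 dB/decade

Each pole contributes −20 dB/decade at high frequency; each zero contributes +20 dB/decade.
Net: 0 zero(s) − 1 pole(s) → -20 dB/decade.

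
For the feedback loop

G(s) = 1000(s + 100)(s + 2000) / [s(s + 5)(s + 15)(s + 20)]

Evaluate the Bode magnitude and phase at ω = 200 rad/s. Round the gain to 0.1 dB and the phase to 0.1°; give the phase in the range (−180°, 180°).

At s = jω = j200:
zero (s+100): 100 + j200 → |·| = √(100²+200²) = √50000 ≈ 223.61, ∠ = arctan(200/100) ≈ 63.43°
zero (s+2000): 2000 + j200 → |·| = √(2000²+200²) = √4040000 ≈ 2010, ∠ = arctan(200/2000) ≈ 5.71°
pole (s+5): 5 + j200 → |·| = √(5²+200²) = √40025 ≈ 200.06, ∠ = arctan(200/5) ≈ 88.57°
pole (s+15): 15 + j200 → |·| = √(15²+200²) = √40225 ≈ 200.56, ∠ = arctan(200/15) ≈ 85.71°
pole (s+20): 20 + j200 → |·| = √(20²+200²) = √40400 ≈ 201, ∠ = arctan(200/20) ≈ 84.29°
pole at origin: |s| = 200, ∠ = 90.00° (in denominator)
|G| = 1000 · 4.4946e+05 / 1.613e+09 ≈ 0.27865
Gain = 20 log₁₀(0.27865) ≈ -11.10 dB
∠G = 69.14° − 348.57° = -279.43° ≡ 80.57° (principal value)

-11.1 dB, 80.6°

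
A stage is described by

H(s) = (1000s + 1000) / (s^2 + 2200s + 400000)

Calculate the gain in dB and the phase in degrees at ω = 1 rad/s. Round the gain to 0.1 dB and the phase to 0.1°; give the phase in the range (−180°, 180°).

Substitute s = j1:
Numerator: 1000(j1) + 1000 = 1000 + j1000
Denominator: (j1)^2 + 2200(j1) + 400000 = 399999 + j2200
|N| = √(1000² + 1000²) ≈ 1414.2, ∠N ≈ 45.00°
|D| = √(399999² + 2200²) ≈ 4.0001e+05, ∠D ≈ 0.32°
|H| = 1414.2 / 4.0001e+05 ≈ 0.0035354
Gain = 20 log₁₀(0.0035354) ≈ -49.03 dB
∠H = 45.00° − 0.32° = 44.68°

-49.0 dB, 44.7°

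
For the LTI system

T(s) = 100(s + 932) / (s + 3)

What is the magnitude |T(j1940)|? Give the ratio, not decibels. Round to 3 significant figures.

At s = jω = j1940:
zero (s+932): 932 + j1940 → |·| = √(932²+1940²) = √4632224 ≈ 2152.3, ∠ = arctan(1940/932) ≈ 64.34°
pole (s+3): 3 + j1940 → |·| = √(3²+1940²) = √3763609 ≈ 1940, ∠ = arctan(1940/3) ≈ 89.91°
|T| = 100 · 2152.3 / 1940 ≈ 110.94

111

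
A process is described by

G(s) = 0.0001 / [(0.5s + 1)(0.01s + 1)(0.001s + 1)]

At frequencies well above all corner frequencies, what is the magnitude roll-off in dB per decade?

Each pole contributes −20 dB/decade at high frequency; each zero contributes +20 dB/decade.
Net: 0 zero(s) − 3 pole(s) → -60 dB/decade.

-60 dB/decade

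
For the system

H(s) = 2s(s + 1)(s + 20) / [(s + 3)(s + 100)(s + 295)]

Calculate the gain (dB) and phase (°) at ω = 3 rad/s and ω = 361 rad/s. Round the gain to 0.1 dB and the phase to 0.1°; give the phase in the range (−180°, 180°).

At s = jω = j3:
zero (s+1): 1 + j3 → |·| = √(1²+3²) = √10 ≈ 3.1623, ∠ = arctan(3/1) ≈ 71.57°
zero (s+20): 20 + j3 → |·| = √(20²+3²) = √409 ≈ 20.224, ∠ = arctan(3/20) ≈ 8.53°
zero at origin: s = j3 → |·| = 3, ∠ = 90.00°
pole (s+3): 3 + j3 → |·| = √(3²+3²) = √18 ≈ 4.2426, ∠ = arctan(3/3) ≈ 45.00°
pole (s+100): 100 + j3 → |·| = √(100²+3²) = √10009 ≈ 100.04, ∠ = arctan(3/100) ≈ 1.72°
pole (s+295): 295 + j3 → |·| = √(295²+3²) = √87034 ≈ 295.02, ∠ = arctan(3/295) ≈ 0.58°
|H| = 2 · 191.86 / 1.2522e+05 ≈ 0.0030644
Gain = 20 log₁₀(0.0030644) ≈ -50.27 dB
∠H = 170.10° − 47.30° = 122.80°

At s = jω = j361:
zero (s+1): 1 + j361 → |·| = √(1²+361²) = √130322 ≈ 361, ∠ = arctan(361/1) ≈ 89.84°
zero (s+20): 20 + j361 → |·| = √(20²+361²) = √130721 ≈ 361.55, ∠ = arctan(361/20) ≈ 86.83°
zero at origin: s = j361 → |·| = 361, ∠ = 90.00°
pole (s+3): 3 + j361 → |·| = √(3²+361²) = √130330 ≈ 361.01, ∠ = arctan(361/3) ≈ 89.52°
pole (s+100): 100 + j361 → |·| = √(100²+361²) = √140321 ≈ 374.59, ∠ = arctan(361/100) ≈ 74.52°
pole (s+295): 295 + j361 → |·| = √(295²+361²) = √217346 ≈ 466.2, ∠ = arctan(361/295) ≈ 50.75°
|H| = 2 · 4.7118e+07 / 6.3045e+07 ≈ 1.4947
Gain = 20 log₁₀(1.4947) ≈ 3.49 dB
∠H = 266.67° − 214.79° = 51.88°

ω = 3: -50.3 dB, 122.8°; ω = 361: 3.5 dB, 51.9°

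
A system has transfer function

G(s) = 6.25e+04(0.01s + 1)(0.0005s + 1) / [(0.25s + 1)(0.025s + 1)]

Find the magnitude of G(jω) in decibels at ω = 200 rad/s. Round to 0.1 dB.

54.8 dB

At ω = 200 rad/s:
zero (1 + j200·0.01) = 1 + j2 → |·| ≈ 2.2361, ∠ ≈ 63.43°
zero (1 + j200·0.0005) = 1 + j0.1 → |·| ≈ 1.005, ∠ ≈ 5.71°
pole (1 + j200·0.25) = 1 + j50 → |·| ≈ 50.01, ∠ ≈ 88.85°
pole (1 + j200·0.025) = 1 + j5 → |·| ≈ 5.099, ∠ ≈ 78.69°
|G| = 6.25e+04 · 2.2361 · 1.005 / (50.01 · 5.099) ≈ 550.8
Gain = 20 log₁₀(550.8) ≈ 54.82 dB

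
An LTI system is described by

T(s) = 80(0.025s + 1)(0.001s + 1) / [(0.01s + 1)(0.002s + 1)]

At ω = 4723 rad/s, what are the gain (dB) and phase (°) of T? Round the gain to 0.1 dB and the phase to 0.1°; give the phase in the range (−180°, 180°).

40.1 dB, -5.2°

At ω = 4723 rad/s:
zero (1 + j4723·0.025) = 1 + j118.075 → |·| ≈ 118.08, ∠ ≈ 89.51°
zero (1 + j4723·0.001) = 1 + j4.723 → |·| ≈ 4.8277, ∠ ≈ 78.05°
pole (1 + j4723·0.01) = 1 + j47.23 → |·| ≈ 47.241, ∠ ≈ 88.79°
pole (1 + j4723·0.002) = 1 + j9.446 → |·| ≈ 9.4988, ∠ ≈ 83.96°
|T| = 80 · 118.08 · 4.8277 / (47.241 · 9.4988) ≈ 101.63
Gain = 20 log₁₀(101.63) ≈ 40.14 dB
∠T = (89.51° + 78.05°) − (88.79° + 83.96°) = -5.19°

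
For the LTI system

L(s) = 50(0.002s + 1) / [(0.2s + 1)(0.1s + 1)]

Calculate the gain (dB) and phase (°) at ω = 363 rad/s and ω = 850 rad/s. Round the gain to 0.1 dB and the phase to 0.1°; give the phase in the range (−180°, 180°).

At ω = 363 rad/s:
zero (1 + j363·0.002) = 1 + j0.726 → |·| ≈ 1.2357, ∠ ≈ 35.98°
pole (1 + j363·0.2) = 1 + j72.6 → |·| ≈ 72.607, ∠ ≈ 89.21°
pole (1 + j363·0.1) = 1 + j36.3 → |·| ≈ 36.314, ∠ ≈ 88.42°
|L| = 50 · 1.2357 / (72.607 · 36.314) ≈ 0.023433
Gain = 20 log₁₀(0.023433) ≈ -32.60 dB
∠L = (35.98°) − (89.21° + 88.42°) = -141.65°

At ω = 850 rad/s:
zero (1 + j850·0.002) = 1 + j1.7 → |·| ≈ 1.9723, ∠ ≈ 59.53°
pole (1 + j850·0.2) = 1 + j170 → |·| ≈ 170, ∠ ≈ 89.66°
pole (1 + j850·0.1) = 1 + j85 → |·| ≈ 85.006, ∠ ≈ 89.33°
|L| = 50 · 1.9723 / (170 · 85.006) ≈ 0.0068241
Gain = 20 log₁₀(0.0068241) ≈ -43.32 dB
∠L = (59.53°) − (89.66° + 89.33°) = -119.46°

ω = 363: -32.6 dB, -141.7°; ω = 850: -43.3 dB, -119.5°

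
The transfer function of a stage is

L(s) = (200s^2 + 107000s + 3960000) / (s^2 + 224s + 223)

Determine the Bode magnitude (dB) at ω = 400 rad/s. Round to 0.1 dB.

48.9 dB

Substitute s = j400:
Numerator: 200(j400)^2 + 107000(j400) + 3960000 = -28040000 + j42800000
Denominator: (j400)^2 + 224(j400) + 223 = -159777 + j89600
|N| = √(28040000² + 42800000²) ≈ 5.1167e+07, ∠N ≈ 123.23°
|D| = √(159777² + 89600²) ≈ 1.8319e+05, ∠D ≈ 150.72°
|L| = 5.1167e+07 / 1.8319e+05 ≈ 279.31
Gain = 20 log₁₀(279.31) ≈ 48.92 dB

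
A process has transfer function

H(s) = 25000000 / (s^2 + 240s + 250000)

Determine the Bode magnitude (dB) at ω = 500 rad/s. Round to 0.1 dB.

At s = jω = j500:
quadratic: (j500)² + 240·j500 + 250000 = 0 + j120000 → |·| ≈ 1.2e+05, ∠ ≈ 90.00°
|H| = 25000000 / 1.2e+05 ≈ 208.33
Gain = 20 log₁₀(208.33) ≈ 46.38 dB

46.4 dB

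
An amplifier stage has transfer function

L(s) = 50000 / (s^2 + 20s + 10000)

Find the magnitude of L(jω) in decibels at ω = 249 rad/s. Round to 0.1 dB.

At s = jω = j249:
quadratic: (j249)² + 20·j249 + 10000 = -52001 + j4980 → |·| ≈ 52239, ∠ ≈ 174.53°
|L| = 50000 / 52239 ≈ 0.95714
Gain = 20 log₁₀(0.95714) ≈ -0.38 dB

-0.4 dB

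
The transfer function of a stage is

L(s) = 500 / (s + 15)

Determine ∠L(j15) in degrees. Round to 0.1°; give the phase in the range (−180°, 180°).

-45.0°

Substitute s = j15:
Numerator: 500 = 500 + j0
Denominator: (j15) + 15 = 15 + j15
|N| = √(500² + 0²) ≈ 500, ∠N ≈ 0.00°
|D| = √(15² + 15²) ≈ 21.213, ∠D ≈ 45.00°
∠L = 0.00° − 45.00° = -45.00°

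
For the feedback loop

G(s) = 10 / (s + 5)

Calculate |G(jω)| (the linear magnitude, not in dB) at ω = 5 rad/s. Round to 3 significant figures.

1.41

Substitute s = j5:
Numerator: 10 = 10 + j0
Denominator: (j5) + 5 = 5 + j5
|N| = √(10² + 0²) ≈ 10, ∠N ≈ 0.00°
|D| = √(5² + 5²) ≈ 7.0711, ∠D ≈ 45.00°
|G| = 10 / 7.0711 ≈ 1.4142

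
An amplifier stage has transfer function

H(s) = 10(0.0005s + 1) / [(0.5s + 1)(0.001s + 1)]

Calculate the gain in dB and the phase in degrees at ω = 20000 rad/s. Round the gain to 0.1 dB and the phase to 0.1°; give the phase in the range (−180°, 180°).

At ω = 20000 rad/s:
zero (1 + j20000·0.0005) = 1 + j10 → |·| ≈ 10.05, ∠ ≈ 84.29°
pole (1 + j20000·0.5) = 1 + j10000 → |·| ≈ 10000, ∠ ≈ 89.99°
pole (1 + j20000·0.001) = 1 + j20 → |·| ≈ 20.025, ∠ ≈ 87.14°
|H| = 10 · 10.05 / (10000 · 20.025) ≈ 0.00050187
Gain = 20 log₁₀(0.00050187) ≈ -65.99 dB
∠H = (84.29°) − (89.99° + 87.14°) = -92.84°

-66.0 dB, -92.8°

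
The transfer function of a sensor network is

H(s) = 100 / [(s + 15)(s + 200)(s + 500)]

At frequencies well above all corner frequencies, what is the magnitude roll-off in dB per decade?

Each pole contributes −20 dB/decade at high frequency; each zero contributes +20 dB/decade.
Net: 0 zero(s) − 3 pole(s) → -60 dB/decade.

-60 dB/decade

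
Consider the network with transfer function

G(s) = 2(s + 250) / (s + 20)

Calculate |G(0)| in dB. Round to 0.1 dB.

G(0) = 2·250 / (20) = 25
20 log₁₀(25) ≈ 27.96 dB

28.0 dB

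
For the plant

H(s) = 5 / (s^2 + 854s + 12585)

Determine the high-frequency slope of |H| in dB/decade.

Each pole contributes −20 dB/decade at high frequency; each zero contributes +20 dB/decade.
Net: 0 zero(s) − 2 pole(s) → -40 dB/decade.

-40 dB/decade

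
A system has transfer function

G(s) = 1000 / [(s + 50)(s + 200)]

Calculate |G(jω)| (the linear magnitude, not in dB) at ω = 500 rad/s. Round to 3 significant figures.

0.00370

At s = jω = j500:
pole (s+50): 50 + j500 → |·| = √(50²+500²) = √252500 ≈ 502.49, ∠ = arctan(500/50) ≈ 84.29°
pole (s+200): 200 + j500 → |·| = √(200²+500²) = √290000 ≈ 538.52, ∠ = arctan(500/200) ≈ 68.20°
|G| = 1000 / 2.706e+05 ≈ 0.0036955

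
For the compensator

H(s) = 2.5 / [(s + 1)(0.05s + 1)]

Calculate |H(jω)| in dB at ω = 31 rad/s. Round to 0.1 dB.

-27.2 dB

At ω = 31 rad/s:
pole (1 + j31·1) = 1 + j31 → |·| ≈ 31.016, ∠ ≈ 88.15°
pole (1 + j31·0.05) = 1 + j1.55 → |·| ≈ 1.8446, ∠ ≈ 57.17°
|H| = 2.5 · 1 / (31.016 · 1.8446) ≈ 0.043697
Gain = 20 log₁₀(0.043697) ≈ -27.19 dB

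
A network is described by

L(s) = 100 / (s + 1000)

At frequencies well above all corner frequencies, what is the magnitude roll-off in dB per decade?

-20 dB/decade

Each pole contributes −20 dB/decade at high frequency; each zero contributes +20 dB/decade.
Net: 0 zero(s) − 1 pole(s) → -20 dB/decade.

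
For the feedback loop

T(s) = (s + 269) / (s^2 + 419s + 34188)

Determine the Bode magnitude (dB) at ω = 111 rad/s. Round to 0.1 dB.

Substitute s = j111:
Numerator: (j111) + 269 = 269 + j111
Denominator: (j111)^2 + 419(j111) + 34188 = 21867 + j46509
|N| = √(269² + 111²) ≈ 291, ∠N ≈ 22.42°
|D| = √(21867² + 46509²) ≈ 51393, ∠D ≈ 64.82°
|T| = 291 / 51393 ≈ 0.0056622
Gain = 20 log₁₀(0.0056622) ≈ -44.94 dB

-44.9 dB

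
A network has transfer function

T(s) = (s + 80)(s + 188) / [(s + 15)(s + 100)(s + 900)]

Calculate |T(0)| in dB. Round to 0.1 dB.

-39.1 dB

T(0) = 1·80·188 / (15·100·900) ≈ 0.011141
20 log₁₀(0.011141) ≈ -39.06 dB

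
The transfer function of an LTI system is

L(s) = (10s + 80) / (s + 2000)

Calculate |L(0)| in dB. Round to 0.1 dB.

-28.0 dB

L(0) = 80 / 2000 = 0.04
20 log₁₀(0.04) ≈ -27.96 dB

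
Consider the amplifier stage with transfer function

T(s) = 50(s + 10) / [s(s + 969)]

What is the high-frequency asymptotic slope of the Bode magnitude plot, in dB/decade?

Each pole contributes −20 dB/decade at high frequency; each zero contributes +20 dB/decade.
Net: 1 zero(s) − 2 pole(s) → -20 dB/decade.

-20 dB/decade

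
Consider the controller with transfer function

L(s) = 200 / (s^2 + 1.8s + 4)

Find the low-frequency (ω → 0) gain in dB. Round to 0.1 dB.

L(0) = 200 / 4 = 50
20 log₁₀(50) ≈ 33.98 dB

34.0 dB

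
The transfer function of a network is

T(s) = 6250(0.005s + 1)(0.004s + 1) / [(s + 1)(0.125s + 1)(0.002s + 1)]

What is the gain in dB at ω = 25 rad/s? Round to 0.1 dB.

At ω = 25 rad/s:
zero (1 + j25·0.005) = 1 + j0.125 → |·| ≈ 1.0078, ∠ ≈ 7.13°
zero (1 + j25·0.004) = 1 + j0.1 → |·| ≈ 1.005, ∠ ≈ 5.71°
pole (1 + j25·1) = 1 + j25 → |·| ≈ 25.02, ∠ ≈ 87.71°
pole (1 + j25·0.125) = 1 + j3.125 → |·| ≈ 3.2811, ∠ ≈ 72.26°
pole (1 + j25·0.002) = 1 + j0.05 → |·| ≈ 1.0012, ∠ ≈ 2.86°
|T| = 6250 · 1.0078 · 1.005 / (25.02 · 3.2811 · 1.0012) ≈ 77.018
Gain = 20 log₁₀(77.018) ≈ 37.73 dB

37.7 dB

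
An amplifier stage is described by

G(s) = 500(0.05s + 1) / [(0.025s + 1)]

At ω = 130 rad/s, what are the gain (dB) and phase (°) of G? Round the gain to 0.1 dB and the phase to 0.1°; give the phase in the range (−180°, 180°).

At ω = 130 rad/s:
zero (1 + j130·0.05) = 1 + j6.5 → |·| ≈ 6.5765, ∠ ≈ 81.25°
pole (1 + j130·0.025) = 1 + j3.25 → |·| ≈ 3.4004, ∠ ≈ 72.90°
|G| = 500 · 6.5765 / (3.4004) ≈ 967.02
Gain = 20 log₁₀(967.02) ≈ 59.71 dB
∠G = (81.25°) − (72.90°) = 8.35°

59.7 dB, 8.4°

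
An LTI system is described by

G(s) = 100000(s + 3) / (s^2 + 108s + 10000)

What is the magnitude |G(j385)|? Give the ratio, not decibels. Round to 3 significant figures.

At s = jω = j385:
zero (s+3): 3 + j385 → |·| = √(3²+385²) = √148234 ≈ 385.01, ∠ = arctan(385/3) ≈ 89.55°
quadratic: (j385)² + 108·j385 + 10000 = -138225 + j41580 → |·| ≈ 1.4434e+05, ∠ ≈ 163.26°
|G| = 100000 · 385.01 / 1.4434e+05 ≈ 266.74

267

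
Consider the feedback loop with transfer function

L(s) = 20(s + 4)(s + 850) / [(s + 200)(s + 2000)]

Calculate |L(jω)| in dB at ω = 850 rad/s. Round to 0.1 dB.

20.6 dB

At s = jω = j850:
zero (s+4): 4 + j850 → |·| = √(4²+850²) = √722516 ≈ 850.01, ∠ = arctan(850/4) ≈ 89.73°
zero (s+850): 850 + j850 → |·| = √(850²+850²) = √1445000 ≈ 1202.1, ∠ = arctan(850/850) ≈ 45.00°
pole (s+200): 200 + j850 → |·| = √(200²+850²) = √762500 ≈ 873.21, ∠ = arctan(850/200) ≈ 76.76°
pole (s+2000): 2000 + j850 → |·| = √(2000²+850²) = √4722500 ≈ 2173.1, ∠ = arctan(850/2000) ≈ 23.03°
|L| = 20 · 1.0218e+06 / 1.8976e+06 ≈ 10.769
Gain = 20 log₁₀(10.769) ≈ 20.64 dB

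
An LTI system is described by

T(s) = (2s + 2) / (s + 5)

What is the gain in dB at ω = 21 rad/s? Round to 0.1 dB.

5.8 dB

Substitute s = j21:
Numerator: 2(j21) + 2 = 2 + j42
Denominator: (j21) + 5 = 5 + j21
|N| = √(2² + 42²) ≈ 42.048, ∠N ≈ 87.27°
|D| = √(5² + 21²) ≈ 21.587, ∠D ≈ 76.61°
|T| = 42.048 / 21.587 ≈ 1.9478
Gain = 20 log₁₀(1.9478) ≈ 5.79 dB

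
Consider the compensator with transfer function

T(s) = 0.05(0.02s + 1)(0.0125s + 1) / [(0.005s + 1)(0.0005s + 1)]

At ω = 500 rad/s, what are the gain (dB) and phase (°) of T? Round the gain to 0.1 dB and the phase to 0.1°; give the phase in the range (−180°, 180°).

1.2 dB, 83.0°

At ω = 500 rad/s:
zero (1 + j500·0.02) = 1 + j10 → |·| ≈ 10.05, ∠ ≈ 84.29°
zero (1 + j500·0.0125) = 1 + j6.25 → |·| ≈ 6.3295, ∠ ≈ 80.91°
pole (1 + j500·0.005) = 1 + j2.5 → |·| ≈ 2.6926, ∠ ≈ 68.20°
pole (1 + j500·0.0005) = 1 + j0.25 → |·| ≈ 1.0308, ∠ ≈ 14.04°
|T| = 0.05 · 10.05 · 6.3295 / (2.6926 · 1.0308) ≈ 1.1459
Gain = 20 log₁₀(1.1459) ≈ 1.18 dB
∠T = (84.29° + 80.91°) − (68.20° + 14.04°) = 82.96°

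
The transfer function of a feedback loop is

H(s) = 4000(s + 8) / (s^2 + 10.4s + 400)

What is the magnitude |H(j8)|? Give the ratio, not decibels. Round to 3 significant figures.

131

At s = jω = j8:
zero (s+8): 8 + j8 → |·| = √(8²+8²) = √128 ≈ 11.314, ∠ = arctan(8/8) ≈ 45.00°
quadratic: (j8)² + 10.4·j8 + 400 = 336 + j83.2 → |·| ≈ 346.15, ∠ ≈ 13.91°
|H| = 4000 · 11.314 / 346.15 ≈ 130.74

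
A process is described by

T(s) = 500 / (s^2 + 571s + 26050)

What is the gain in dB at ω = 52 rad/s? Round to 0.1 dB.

-37.6 dB

Substitute s = j52:
Numerator: 500 = 500 + j0
Denominator: (j52)^2 + 571(j52) + 26050 = 23346 + j29692
|N| = √(500² + 0²) ≈ 500, ∠N ≈ 0.00°
|D| = √(23346² + 29692²) ≈ 37771, ∠D ≈ 51.82°
|T| = 500 / 37771 ≈ 0.013238
Gain = 20 log₁₀(0.013238) ≈ -37.56 dB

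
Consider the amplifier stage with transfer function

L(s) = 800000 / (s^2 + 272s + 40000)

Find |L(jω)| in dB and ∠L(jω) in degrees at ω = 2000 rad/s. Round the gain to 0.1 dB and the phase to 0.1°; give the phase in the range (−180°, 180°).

-14.0 dB, -172.2°

At s = jω = j2000:
quadratic: (j2000)² + 272·j2000 + 40000 = -3960000 + j544000 → |·| ≈ 3.9972e+06, ∠ ≈ 172.18°
|L| = 800000 / 3.9972e+06 ≈ 0.20014
Gain = 20 log₁₀(0.20014) ≈ -13.97 dB
∠L = 0.00° − 172.18° = -172.18°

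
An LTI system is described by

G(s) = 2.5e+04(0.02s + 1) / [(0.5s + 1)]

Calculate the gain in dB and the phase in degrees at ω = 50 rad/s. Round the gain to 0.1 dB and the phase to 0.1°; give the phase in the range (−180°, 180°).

At ω = 50 rad/s:
zero (1 + j50·0.02) = 1 + j1 → |·| ≈ 1.4142, ∠ ≈ 45.00°
pole (1 + j50·0.5) = 1 + j25 → |·| ≈ 25.02, ∠ ≈ 87.71°
|G| = 2.5e+04 · 1.4142 / (25.02) ≈ 1413.1
Gain = 20 log₁₀(1413.1) ≈ 63.00 dB
∠G = (45.00°) − (87.71°) = -42.71°

63.0 dB, -42.7°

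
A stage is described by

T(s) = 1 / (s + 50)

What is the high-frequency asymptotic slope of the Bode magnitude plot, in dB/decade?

-20 dB/decade

Each pole contributes −20 dB/decade at high frequency; each zero contributes +20 dB/decade.
Net: 0 zero(s) − 1 pole(s) → -20 dB/decade.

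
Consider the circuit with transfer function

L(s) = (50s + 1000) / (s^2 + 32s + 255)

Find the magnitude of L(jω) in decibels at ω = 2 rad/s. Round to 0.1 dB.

Substitute s = j2:
Numerator: 50(j2) + 1000 = 1000 + j100
Denominator: (j2)^2 + 32(j2) + 255 = 251 + j64
|N| = √(1000² + 100²) ≈ 1005, ∠N ≈ 5.71°
|D| = √(251² + 64²) ≈ 259.03, ∠D ≈ 14.30°
|L| = 1005 / 259.03 ≈ 3.8799
Gain = 20 log₁₀(3.8799) ≈ 11.78 dB

11.8 dB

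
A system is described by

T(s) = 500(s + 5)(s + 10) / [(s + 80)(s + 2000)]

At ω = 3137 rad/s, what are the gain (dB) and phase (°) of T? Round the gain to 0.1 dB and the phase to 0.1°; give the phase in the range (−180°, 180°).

52.5 dB, 33.7°

At s = jω = j3137:
zero (s+5): 5 + j3137 → |·| = √(5²+3137²) = √9840794 ≈ 3137, ∠ = arctan(3137/5) ≈ 89.91°
zero (s+10): 10 + j3137 → |·| = √(10²+3137²) = √9840869 ≈ 3137, ∠ = arctan(3137/10) ≈ 89.82°
pole (s+80): 80 + j3137 → |·| = √(80²+3137²) = √9847169 ≈ 3138, ∠ = arctan(3137/80) ≈ 88.54°
pole (s+2000): 2000 + j3137 → |·| = √(2000²+3137²) = √13840769 ≈ 3720.3, ∠ = arctan(3137/2000) ≈ 57.48°
|T| = 500 · 9.8408e+06 / 1.1674e+07 ≈ 421.48
Gain = 20 log₁₀(421.48) ≈ 52.50 dB
∠T = 179.73° − 146.02° = 33.71°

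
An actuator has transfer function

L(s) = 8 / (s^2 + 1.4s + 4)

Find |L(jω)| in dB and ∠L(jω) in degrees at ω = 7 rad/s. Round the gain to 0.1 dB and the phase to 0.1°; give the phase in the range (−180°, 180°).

At s = jω = j7:
quadratic: (j7)² + 1.4·j7 + 4 = -45 + j9.8 → |·| ≈ 46.055, ∠ ≈ 167.71°
|L| = 8 / 46.055 ≈ 0.17371
Gain = 20 log₁₀(0.17371) ≈ -15.20 dB
∠L = 0.00° − 167.71° = -167.71°

-15.2 dB, -167.7°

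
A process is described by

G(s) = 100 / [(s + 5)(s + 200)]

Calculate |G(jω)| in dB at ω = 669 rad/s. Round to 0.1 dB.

-73.4 dB

At s = jω = j669:
pole (s+5): 5 + j669 → |·| = √(5²+669²) = √447586 ≈ 669.02, ∠ = arctan(669/5) ≈ 89.57°
pole (s+200): 200 + j669 → |·| = √(200²+669²) = √487561 ≈ 698.26, ∠ = arctan(669/200) ≈ 73.36°
|G| = 100 / 4.6715e+05 ≈ 0.00021406
Gain = 20 log₁₀(0.00021406) ≈ -73.39 dB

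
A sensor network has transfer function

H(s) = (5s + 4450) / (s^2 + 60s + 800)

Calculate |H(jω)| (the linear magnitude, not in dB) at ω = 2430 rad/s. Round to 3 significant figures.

Substitute s = j2430:
Numerator: 5(j2430) + 4450 = 4450 + j12150
Denominator: (j2430)^2 + 60(j2430) + 800 = -5904100 + j145800
|N| = √(4450² + 12150²) ≈ 12939, ∠N ≈ 69.88°
|D| = √(5904100² + 145800²) ≈ 5.9059e+06, ∠D ≈ 178.59°
|H| = 12939 / 5.9059e+06 ≈ 0.0021909

0.00219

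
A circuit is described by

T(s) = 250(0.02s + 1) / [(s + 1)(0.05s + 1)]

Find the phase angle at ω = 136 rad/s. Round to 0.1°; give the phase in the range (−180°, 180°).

At ω = 136 rad/s:
zero (1 + j136·0.02) = 1 + j2.72 → |·| ≈ 2.898, ∠ ≈ 69.81°
pole (1 + j136·1) = 1 + j136 → |·| ≈ 136, ∠ ≈ 89.58°
pole (1 + j136·0.05) = 1 + j6.8 → |·| ≈ 6.8731, ∠ ≈ 81.63°
∠T = (69.81°) − (89.58° + 81.63°) = -101.40°

-101.4°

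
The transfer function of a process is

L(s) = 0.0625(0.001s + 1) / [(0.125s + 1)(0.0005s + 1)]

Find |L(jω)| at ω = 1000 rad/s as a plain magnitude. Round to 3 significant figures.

0.000632

At ω = 1000 rad/s:
zero (1 + j1000·0.001) = 1 + j1 → |·| ≈ 1.4142, ∠ ≈ 45.00°
pole (1 + j1000·0.125) = 1 + j125 → |·| ≈ 125, ∠ ≈ 89.54°
pole (1 + j1000·0.0005) = 1 + j0.5 → |·| ≈ 1.118, ∠ ≈ 26.57°
|L| = 0.0625 · 1.4142 / (125 · 1.118) ≈ 0.00063247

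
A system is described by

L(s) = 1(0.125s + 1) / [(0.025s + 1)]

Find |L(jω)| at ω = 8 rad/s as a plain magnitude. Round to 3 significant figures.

1.39

At ω = 8 rad/s:
zero (1 + j8·0.125) = 1 + j1 → |·| ≈ 1.4142, ∠ ≈ 45.00°
pole (1 + j8·0.025) = 1 + j0.2 → |·| ≈ 1.0198, ∠ ≈ 11.31°
|L| = 1 · 1.4142 / (1.0198) ≈ 1.3867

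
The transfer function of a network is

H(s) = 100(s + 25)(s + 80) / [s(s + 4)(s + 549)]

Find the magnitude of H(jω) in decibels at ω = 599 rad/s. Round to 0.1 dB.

-18.1 dB

At s = jω = j599:
zero (s+25): 25 + j599 → |·| = √(25²+599²) = √359426 ≈ 599.52, ∠ = arctan(599/25) ≈ 87.61°
zero (s+80): 80 + j599 → |·| = √(80²+599²) = √365201 ≈ 604.32, ∠ = arctan(599/80) ≈ 82.39°
pole (s+4): 4 + j599 → |·| = √(4²+599²) = √358817 ≈ 599.01, ∠ = arctan(599/4) ≈ 89.62°
pole (s+549): 549 + j599 → |·| = √(549²+599²) = √660202 ≈ 812.53, ∠ = arctan(599/549) ≈ 47.49°
pole at origin: |s| = 599, ∠ = 90.00° (in denominator)
|H| = 100 · 3.623e+05 / 2.9154e+08 ≈ 0.12427
Gain = 20 log₁₀(0.12427) ≈ -18.11 dB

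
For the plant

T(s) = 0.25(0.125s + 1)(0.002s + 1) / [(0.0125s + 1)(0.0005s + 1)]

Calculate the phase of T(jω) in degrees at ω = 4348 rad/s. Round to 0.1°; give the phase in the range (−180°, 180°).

At ω = 4348 rad/s:
zero (1 + j4348·0.125) = 1 + j543.5 → |·| ≈ 543.5, ∠ ≈ 89.89°
zero (1 + j4348·0.002) = 1 + j8.696 → |·| ≈ 8.7533, ∠ ≈ 83.44°
pole (1 + j4348·0.0125) = 1 + j54.35 → |·| ≈ 54.359, ∠ ≈ 88.95°
pole (1 + j4348·0.0005) = 1 + j2.174 → |·| ≈ 2.393, ∠ ≈ 65.30°
∠T = (89.89° + 83.44°) − (88.95° + 65.30°) = 19.08°

19.1°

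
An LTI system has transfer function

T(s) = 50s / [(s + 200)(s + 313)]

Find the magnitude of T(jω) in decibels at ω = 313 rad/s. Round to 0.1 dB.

At s = jω = j313:
zero at origin: s = j313 → |·| = 313, ∠ = 90.00°
pole (s+200): 200 + j313 → |·| = √(200²+313²) = √137969 ≈ 371.44, ∠ = arctan(313/200) ≈ 57.42°
pole (s+313): 313 + j313 → |·| = √(313²+313²) = √195938 ≈ 442.65, ∠ = arctan(313/313) ≈ 45.00°
|T| = 50 · 313 / 1.6442e+05 ≈ 0.095183
Gain = 20 log₁₀(0.095183) ≈ -20.43 dB

-20.4 dB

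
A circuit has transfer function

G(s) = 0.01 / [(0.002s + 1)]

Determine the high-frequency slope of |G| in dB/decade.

-20 dB/decade

Each pole contributes −20 dB/decade at high frequency; each zero contributes +20 dB/decade.
Net: 0 zero(s) − 1 pole(s) → -20 dB/decade.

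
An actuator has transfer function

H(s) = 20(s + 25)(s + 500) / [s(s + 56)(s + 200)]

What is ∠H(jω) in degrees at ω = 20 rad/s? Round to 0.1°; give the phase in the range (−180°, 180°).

At s = jω = j20:
zero (s+25): 25 + j20 → |·| = √(25²+20²) = √1025 ≈ 32.016, ∠ = arctan(20/25) ≈ 38.66°
zero (s+500): 500 + j20 → |·| = √(500²+20²) = √250400 ≈ 500.4, ∠ = arctan(20/500) ≈ 2.29°
pole (s+56): 56 + j20 → |·| = √(56²+20²) = √3536 ≈ 59.464, ∠ = arctan(20/56) ≈ 19.65°
pole (s+200): 200 + j20 → |·| = √(200²+20²) = √40400 ≈ 201, ∠ = arctan(20/200) ≈ 5.71°
pole at origin: |s| = 20, ∠ = 90.00° (in denominator)
∠H = 40.95° − 115.36° = -74.41°

-74.4°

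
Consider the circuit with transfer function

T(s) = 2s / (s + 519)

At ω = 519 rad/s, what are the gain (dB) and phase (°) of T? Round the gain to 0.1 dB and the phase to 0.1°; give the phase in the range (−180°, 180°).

At s = jω = j519:
zero at origin: s = j519 → |·| = 519, ∠ = 90.00°
pole (s+519): 519 + j519 → |·| = √(519²+519²) = √538722 ≈ 733.98, ∠ = arctan(519/519) ≈ 45.00°
|T| = 2 · 519 / 733.98 ≈ 1.4142
Gain = 20 log₁₀(1.4142) ≈ 3.01 dB
∠T = 90.00° − 45.00° = 45.00°

3.0 dB, 45.0°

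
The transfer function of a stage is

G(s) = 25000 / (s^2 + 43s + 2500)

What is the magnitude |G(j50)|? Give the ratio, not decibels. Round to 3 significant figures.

11.6

At s = jω = j50:
quadratic: (j50)² + 43·j50 + 2500 = 0 + j2150 → |·| ≈ 2150, ∠ ≈ 90.00°
|G| = 25000 / 2150 ≈ 11.628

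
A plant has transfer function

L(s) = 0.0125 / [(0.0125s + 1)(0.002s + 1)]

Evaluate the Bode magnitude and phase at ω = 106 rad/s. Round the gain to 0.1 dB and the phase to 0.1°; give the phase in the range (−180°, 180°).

-42.7 dB, -64.9°

At ω = 106 rad/s:
pole (1 + j106·0.0125) = 1 + j1.325 → |·| ≈ 1.66, ∠ ≈ 52.96°
pole (1 + j106·0.002) = 1 + j0.212 → |·| ≈ 1.0222, ∠ ≈ 11.97°
|L| = 0.0125 · 1 / (1.66 · 1.0222) ≈ 0.0073666
Gain = 20 log₁₀(0.0073666) ≈ -42.65 dB
∠L = (0°) − (52.96° + 11.97°) = -64.93°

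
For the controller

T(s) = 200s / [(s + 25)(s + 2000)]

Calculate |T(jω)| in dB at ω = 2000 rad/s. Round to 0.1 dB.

At s = jω = j2000:
zero at origin: s = j2000 → |·| = 2000, ∠ = 90.00°
pole (s+25): 25 + j2000 → |·| = √(25²+2000²) = √4000625 ≈ 2000.2, ∠ = arctan(2000/25) ≈ 89.28°
pole (s+2000): 2000 + j2000 → |·| = √(2000²+2000²) = √8000000 ≈ 2828.4, ∠ = arctan(2000/2000) ≈ 45.00°
|T| = 200 · 2000 / 5.6574e+06 ≈ 0.070704
Gain = 20 log₁₀(0.070704) ≈ -23.01 dB

-23.0 dB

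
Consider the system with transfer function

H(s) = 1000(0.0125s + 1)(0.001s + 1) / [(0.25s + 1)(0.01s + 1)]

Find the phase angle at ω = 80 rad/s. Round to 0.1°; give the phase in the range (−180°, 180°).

-76.2°

At ω = 80 rad/s:
zero (1 + j80·0.0125) = 1 + j1 → |·| ≈ 1.4142, ∠ ≈ 45.00°
zero (1 + j80·0.001) = 1 + j0.08 → |·| ≈ 1.0032, ∠ ≈ 4.57°
pole (1 + j80·0.25) = 1 + j20 → |·| ≈ 20.025, ∠ ≈ 87.14°
pole (1 + j80·0.01) = 1 + j0.8 → |·| ≈ 1.2806, ∠ ≈ 38.66°
∠H = (45.00° + 4.57°) − (87.14° + 38.66°) = -76.23°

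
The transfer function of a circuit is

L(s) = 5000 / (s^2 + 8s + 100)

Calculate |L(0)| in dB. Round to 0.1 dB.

34.0 dB

L(0) = 5000 / 100 = 50
20 log₁₀(50) ≈ 33.98 dB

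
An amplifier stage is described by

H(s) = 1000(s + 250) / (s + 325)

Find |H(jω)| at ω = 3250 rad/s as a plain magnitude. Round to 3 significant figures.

At s = jω = j3250:
zero (s+250): 250 + j3250 → |·| = √(250²+3250²) = √10625000 ≈ 3259.6, ∠ = arctan(3250/250) ≈ 85.60°
pole (s+325): 325 + j3250 → |·| = √(325²+3250²) = √10668125 ≈ 3266.2, ∠ = arctan(3250/325) ≈ 84.29°
|H| = 1000 · 3259.6 / 3266.2 ≈ 997.98

998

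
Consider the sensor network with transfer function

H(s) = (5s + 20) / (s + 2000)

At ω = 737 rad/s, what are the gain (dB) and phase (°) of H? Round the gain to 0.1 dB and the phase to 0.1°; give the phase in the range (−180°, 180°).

4.8 dB, 69.5°

Substitute s = j737:
Numerator: 5(j737) + 20 = 20 + j3685
Denominator: (j737) + 2000 = 2000 + j737
|N| = √(20² + 3685²) ≈ 3685.1, ∠N ≈ 89.69°
|D| = √(2000² + 737²) ≈ 2131.5, ∠D ≈ 20.23°
|H| = 3685.1 / 2131.5 ≈ 1.7289
Gain = 20 log₁₀(1.7289) ≈ 4.76 dB
∠H = 89.69° − 20.23° = 69.46°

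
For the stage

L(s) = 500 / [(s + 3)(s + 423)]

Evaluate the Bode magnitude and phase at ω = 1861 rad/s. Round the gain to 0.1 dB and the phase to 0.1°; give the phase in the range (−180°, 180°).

-77.0 dB, -167.1°

At s = jω = j1861:
pole (s+3): 3 + j1861 → |·| = √(3²+1861²) = √3463330 ≈ 1861, ∠ = arctan(1861/3) ≈ 89.91°
pole (s+423): 423 + j1861 → |·| = √(423²+1861²) = √3642250 ≈ 1908.5, ∠ = arctan(1861/423) ≈ 77.19°
|L| = 500 / 3.5517e+06 ≈ 0.00014078
Gain = 20 log₁₀(0.00014078) ≈ -77.03 dB
∠L = 0.00° − 167.10° = -167.10°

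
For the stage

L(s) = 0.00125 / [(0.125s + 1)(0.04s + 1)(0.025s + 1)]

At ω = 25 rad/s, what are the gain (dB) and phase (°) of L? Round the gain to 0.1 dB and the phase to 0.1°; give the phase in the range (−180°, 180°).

At ω = 25 rad/s:
pole (1 + j25·0.125) = 1 + j3.125 → |·| ≈ 3.2811, ∠ ≈ 72.26°
pole (1 + j25·0.04) = 1 + j1 → |·| ≈ 1.4142, ∠ ≈ 45.00°
pole (1 + j25·0.025) = 1 + j0.625 → |·| ≈ 1.1792, ∠ ≈ 32.01°
|L| = 0.00125 · 1 / (3.2811 · 1.4142 · 1.1792) ≈ 0.00022845
Gain = 20 log₁₀(0.00022845) ≈ -72.82 dB
∠L = (0°) − (72.26° + 45.00° + 32.01°) = -149.27°

-72.8 dB, -149.3°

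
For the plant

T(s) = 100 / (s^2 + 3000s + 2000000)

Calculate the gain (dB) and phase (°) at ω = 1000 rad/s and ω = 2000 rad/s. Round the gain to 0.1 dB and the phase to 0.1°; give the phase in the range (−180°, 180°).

ω = 1000: -90.0 dB, -71.6°; ω = 2000: -96.0 dB, -108.4°

Substitute s = j1000:
Numerator: 100 = 100 + j0
Denominator: (j1000)^2 + 3000(j1000) + 2000000 = 1000000 + j3000000
|N| = √(100² + 0²) ≈ 100, ∠N ≈ 0.00°
|D| = √(1000000² + 3000000²) ≈ 3.1623e+06, ∠D ≈ 71.57°
|T| = 100 / 3.1623e+06 ≈ 3.1623e-05
Gain = 20 log₁₀(3.1623e-05) ≈ -90.00 dB
∠T = 0.00° − 71.57° = -71.57°

Substitute s = j2000:
Numerator: 100 = 100 + j0
Denominator: (j2000)^2 + 3000(j2000) + 2000000 = -2000000 + j6000000
|N| = √(100² + 0²) ≈ 100, ∠N ≈ 0.00°
|D| = √(2000000² + 6000000²) ≈ 6.3246e+06, ∠D ≈ 108.43°
|T| = 100 / 6.3246e+06 ≈ 1.5811e-05
Gain = 20 log₁₀(1.5811e-05) ≈ -96.02 dB
∠T = 0.00° − 108.43° = -108.43°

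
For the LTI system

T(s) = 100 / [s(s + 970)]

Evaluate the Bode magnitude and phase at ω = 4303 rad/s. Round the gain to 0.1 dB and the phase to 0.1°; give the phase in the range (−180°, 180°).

-105.6 dB, -167.3°

At s = jω = j4303:
pole (s+970): 970 + j4303 → |·| = √(970²+4303²) = √19456709 ≈ 4411, ∠ = arctan(4303/970) ≈ 77.30°
pole at origin: |s| = 4303, ∠ = 90.00° (in denominator)
|T| = 100 / 1.8981e+07 ≈ 5.2684e-06
Gain = 20 log₁₀(5.2684e-06) ≈ -105.57 dB
∠T = 0.00° − 167.30° = -167.30°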